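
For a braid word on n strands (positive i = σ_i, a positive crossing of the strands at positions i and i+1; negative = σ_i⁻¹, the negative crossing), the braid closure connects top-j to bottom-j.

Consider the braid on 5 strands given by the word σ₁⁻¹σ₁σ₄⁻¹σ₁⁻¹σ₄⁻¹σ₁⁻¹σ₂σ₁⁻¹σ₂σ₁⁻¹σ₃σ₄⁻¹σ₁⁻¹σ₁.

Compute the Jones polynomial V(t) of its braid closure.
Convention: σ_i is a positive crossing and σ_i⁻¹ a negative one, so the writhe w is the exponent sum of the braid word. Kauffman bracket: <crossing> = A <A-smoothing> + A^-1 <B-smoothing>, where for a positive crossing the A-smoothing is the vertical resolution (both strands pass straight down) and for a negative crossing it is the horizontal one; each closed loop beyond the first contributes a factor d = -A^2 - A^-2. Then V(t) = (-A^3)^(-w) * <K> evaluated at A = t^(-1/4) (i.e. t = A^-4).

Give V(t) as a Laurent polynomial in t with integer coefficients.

The presented braid s1^-1 s1 s4^-1 s1^-1 s4^-1 s1^-1 s2 s1^-1 s2 s1^-1 s3 s4^-1 s1^-1 s1 on 5 strands reduces by inverse Markov moves (closure unchanged at each step):
  Deconjugate: the word is γ·β·γ⁻¹ with γ = s1^-1 s1 (prefix) and γ⁻¹ = s1^-1 s1 (suffix); strip both.
Reduced to β = s4^-1 s1^-1 s4^-1 s1^-1 s2 s1^-1 s2 s1^-1 s3 s4^-1 on 5 strands, 10 crossings.
Compute on β:
Braid: s4^-1 s1^-1 s4^-1 s1^-1 s2 s1^-1 s2 s1^-1 s3 s4^-1 on 5 strands, 10 crossings.
Writhe w = (#positive) - (#negative) = 3 - 7 = -4.
State-sum expansion of <K>. There are 2^10 = 1024 states.
Smooth each crossing (0=||, 1=⌣⌢); contribution A^(Σ sign_k(1-2s_k)) * d^(L-1).
Tabulate the states by total A-exponent and number of loops L (A-exp: L × count):
  A^10: L=8 ×1
  A^8: L=7 ×10
  A^6: L=6 ×45
  A^4: L=5 ×118, L=7 ×2
  A^2: L=4 ×195, L=6 ×15
  A^0: L=3 ×203, L=5 ×49
  A^-2: L=2 ×123, L=4 ×85, L=6 ×2
  A^-4: L=1 ×33, L=3 ×78, L=5 ×9
  A^-6: L=2 ×29, L=4 ×16
  A^-8: L=3 ×9, L=5 ×1
  A^-10: L=4 ×1
Each group contributes A^e * Σ count * d^(L-1):
Powers of d = -A^2 - A^-2: d^2 = A^4 + 2 + A^-4; d^3 = -A^6 - 3*A^2 - 3*A^-2 - A^-6; d^4 = A^8 + 4*A^4 + 6 + 4*A^-4 + A^-8; d^5 = -A^10 - 5*A^6 - 10*A^2 - 10*A^-2 - 5*A^-6 - A^-10; d^6 = A^12 + 6*A^8 + 15*A^4 + 20 + 15*A^-4 + 6*A^-8 + A^-12; d^7 = -A^14 - 7*A^10 - 21*A^6 - 35*A^2 - 35*A^-2 - 21*A^-6 - 7*A^-10 - A^-14.
  A^10 * (d^7) = -A^24 - 7*A^20 - 21*A^16 - 35*A^12 - 35*A^8 - 21*A^4 - 7 - A^-4
  A^8 * (10*d^6) = 10*A^20 + 60*A^16 + 150*A^12 + 200*A^8 + 150*A^4 + 60 + 10*A^-4
  A^6 * (45*d^5) = -45*A^16 - 225*A^12 - 450*A^8 - 450*A^4 - 225 - 45*A^-4
  A^4 * (118*d^4 + 2*d^6) = 2*A^16 + 130*A^12 + 502*A^8 + 748*A^4 + 502 + 130*A^-4 + 2*A^-8
  A^2 * (195*d^3 + 15*d^5) = -15*A^12 - 270*A^8 - 735*A^4 - 735 - 270*A^-4 - 15*A^-8
  A^0 * (203*d^2 + 49*d^4) = 49*A^8 + 399*A^4 + 700 + 399*A^-4 + 49*A^-8
  A^-2 * (123*d + 85*d^3 + 2*d^5) = -2*A^8 - 95*A^4 - 398 - 398*A^-4 - 95*A^-8 - 2*A^-12
  A^-4 * (33 + 78*d^2 + 9*d^4) = 9*A^4 + 114 + 243*A^-4 + 114*A^-8 + 9*A^-12
  A^-6 * (29*d + 16*d^3) = -16 - 77*A^-4 - 77*A^-8 - 16*A^-12
  A^-8 * (9*d^2 + d^4) = 1 + 13*A^-4 + 24*A^-8 + 13*A^-12 + A^-16
  A^-10 * (d^3) = -A^-4 - 3*A^-8 - 3*A^-12 - A^-16
Summing the groups: <K> = -A^24 + 3*A^20 - 4*A^16 + 5*A^12 - 6*A^8 + 5*A^4 - 4 + 3*A^-4 - A^-8 + A^-12
Normalise by the writhe: (-A^3)^(-w) = (-A^3)^(4) = A^12, so f(A) = A^12 * <K> = -A^36 + 3*A^32 - 4*A^28 + 5*A^24 - 6*A^20 + 5*A^16 - 4*A^12 + 3*A^8 - A^4 + 1.
Substitute A = t^(-1/4), i.e. A^e → t^(-e/4): V(t) = 1 - t^-1 + 3*t^-2 - 4*t^-3 + 5*t^-4 - 6*t^-5 + 5*t^-6 - 4*t^-7 + 3*t^-8 - t^-9

Answer: 1 - t^-1 + 3*t^-2 - 4*t^-3 + 5*t^-4 - 6*t^-5 + 5*t^-6 - 4*t^-7 + 3*t^-8 - t^-9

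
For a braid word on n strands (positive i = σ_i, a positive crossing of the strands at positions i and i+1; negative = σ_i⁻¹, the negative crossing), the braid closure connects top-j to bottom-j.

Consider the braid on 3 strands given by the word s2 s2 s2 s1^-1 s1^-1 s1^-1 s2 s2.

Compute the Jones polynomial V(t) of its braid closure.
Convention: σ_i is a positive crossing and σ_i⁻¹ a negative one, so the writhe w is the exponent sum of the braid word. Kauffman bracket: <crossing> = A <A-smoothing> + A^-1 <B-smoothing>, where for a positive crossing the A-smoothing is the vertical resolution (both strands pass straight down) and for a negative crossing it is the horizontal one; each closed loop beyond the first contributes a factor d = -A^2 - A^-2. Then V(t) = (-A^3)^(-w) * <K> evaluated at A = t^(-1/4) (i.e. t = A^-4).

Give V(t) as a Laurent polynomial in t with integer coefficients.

-t^6 + t^5 - 2*t^4 + 3*t^3 - 2*t^2 + 3*t - 1 + t^-1 - t^-2

Derivation:
Braid: s2 s2 s2 s1^-1 s1^-1 s1^-1 s2 s2 on 3 strands, 8 crossings.
Writhe w = (#positive) - (#negative) = 5 - 3 = 2.
Enumerate smoothing states for the bracket polynomial. There are 2^8 = 256 states.
Smooth each crossing (0=||, 1=⌣⌢); contribution A^(Σ sign_k(1-2s_k)) * d^(L-1).
Tabulate the states by total A-exponent and number of loops L (A-exp: L × count):
  A^8: L=4 ×1
  A^6: L=3 ×8
  A^4: L=2 ×18, L=4 ×10
  A^2: L=1 ×15, L=3 ×31, L=5 ×10
  A^0: L=2 ×35, L=4 ×30, L=6 ×5
  A^-2: L=3 ×40, L=5 ×15, L=7 ×1
  A^-4: L=4 ×25, L=6 ×3
  A^-6: L=5 ×8
  A^-8: L=6 ×1
Each group contributes A^e * Σ count * d^(L-1):
Powers of d = -A^2 - A^-2: d^2 = A^4 + 2 + A^-4; d^3 = -A^6 - 3*A^2 - 3*A^-2 - A^-6; d^4 = A^8 + 4*A^4 + 6 + 4*A^-4 + A^-8; d^5 = -A^10 - 5*A^6 - 10*A^2 - 10*A^-2 - 5*A^-6 - A^-10; d^6 = A^12 + 6*A^8 + 15*A^4 + 20 + 15*A^-4 + 6*A^-8 + A^-12.
  A^8 * (d^3) = -A^14 - 3*A^10 - 3*A^6 - A^2
  A^6 * (8*d^2) = 8*A^10 + 16*A^6 + 8*A^2
  A^4 * (18*d + 10*d^3) = -10*A^10 - 48*A^6 - 48*A^2 - 10*A^-2
  A^2 * (15 + 31*d^2 + 10*d^4) = 10*A^10 + 71*A^6 + 137*A^2 + 71*A^-2 + 10*A^-6
  A^0 * (35*d + 30*d^3 + 5*d^5) = -5*A^10 - 55*A^6 - 175*A^2 - 175*A^-2 - 55*A^-6 - 5*A^-10
  A^-2 * (40*d^2 + 15*d^4 + d^6) = A^10 + 21*A^6 + 115*A^2 + 190*A^-2 + 115*A^-6 + 21*A^-10 + A^-14
  A^-4 * (25*d^3 + 3*d^5) = -3*A^6 - 40*A^2 - 105*A^-2 - 105*A^-6 - 40*A^-10 - 3*A^-14
  A^-6 * (8*d^4) = 8*A^2 + 32*A^-2 + 48*A^-6 + 32*A^-10 + 8*A^-14
  A^-8 * (d^5) = -A^2 - 5*A^-2 - 10*A^-6 - 10*A^-10 - 5*A^-14 - A^-18
Summing the groups: <K> = -A^14 + A^10 - A^6 + 3*A^2 - 2*A^-2 + 3*A^-6 - 2*A^-10 + A^-14 - A^-18
Normalise by the writhe: (-A^3)^(-w) = (-A^3)^(-2) = A^-6, so f(A) = A^-6 * <K> = -A^8 + A^4 - 1 + 3*A^-4 - 2*A^-8 + 3*A^-12 - 2*A^-16 + A^-20 - A^-24.
Substitute A = t^(-1/4), i.e. A^e → t^(-e/4): V(t) = -t^6 + t^5 - 2*t^4 + 3*t^3 - 2*t^2 + 3*t - 1 + t^-1 - t^-2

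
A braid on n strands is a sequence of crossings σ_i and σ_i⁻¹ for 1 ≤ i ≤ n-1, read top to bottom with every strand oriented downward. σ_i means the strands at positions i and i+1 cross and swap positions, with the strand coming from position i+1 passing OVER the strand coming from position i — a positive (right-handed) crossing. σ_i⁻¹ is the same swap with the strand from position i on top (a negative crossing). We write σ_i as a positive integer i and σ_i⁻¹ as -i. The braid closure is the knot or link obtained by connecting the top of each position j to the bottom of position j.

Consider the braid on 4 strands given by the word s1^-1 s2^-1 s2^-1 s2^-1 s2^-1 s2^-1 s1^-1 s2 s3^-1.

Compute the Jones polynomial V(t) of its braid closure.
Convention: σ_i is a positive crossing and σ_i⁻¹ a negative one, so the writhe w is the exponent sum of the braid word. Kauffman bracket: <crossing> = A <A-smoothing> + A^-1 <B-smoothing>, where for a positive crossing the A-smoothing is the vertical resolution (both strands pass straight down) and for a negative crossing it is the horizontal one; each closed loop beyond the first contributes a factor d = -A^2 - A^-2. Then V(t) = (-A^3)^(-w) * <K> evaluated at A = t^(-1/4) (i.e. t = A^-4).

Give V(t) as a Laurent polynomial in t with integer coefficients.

The presented braid s1^-1 s2^-1 s2^-1 s2^-1 s2^-1 s2^-1 s1^-1 s2 s3^-1 on 4 strands reduces by inverse Markov moves (closure unchanged at each step):
  Destabilize: the word has the form β·s3^-1 where s3^-1 occurs only as the final letter (β ∈ B_3); drop it and the last strand → 3 strands.
Reduced to β = s1^-1 s2^-1 s2^-1 s2^-1 s2^-1 s2^-1 s1^-1 s2 on 3 strands, 8 crossings.
Compute on β:
Braid: s1^-1 s2^-1 s2^-1 s2^-1 s2^-1 s2^-1 s1^-1 s2 on 3 strands, 8 crossings.
Writhe w = (#positive) - (#negative) = 1 - 7 = -6.
Enumerate smoothing states for the bracket polynomial. There are 2^8 = 256 states.
Each crossing splits two ways (0=vertical, 1=horizontal). The state's weight is A^(#A-smoothings - #B-smoothings) * d^(loops - 1).
Tabulate the states by total A-exponent and number of loops L (A-exp: L × count):
  A^8: L=6 ×1
  A^6: L=5 ×8
  A^4: L=4 ×25, L=6 ×3
  A^2: L=3 ×40, L=5 ×15, L=7 ×1
  A^0: L=2 ×35, L=4 ×30, L=6 ×5
  A^-2: L=1 ×15, L=3 ×31, L=5 ×10
  A^-4: L=2 ×18, L=4 ×10
  A^-6: L=1 ×2, L=3 ×6
  A^-8: L=2 ×1
Each group contributes A^e * Σ count * d^(L-1):
Powers of d = -A^2 - A^-2: d^2 = A^4 + 2 + A^-4; d^3 = -A^6 - 3*A^2 - 3*A^-2 - A^-6; d^4 = A^8 + 4*A^4 + 6 + 4*A^-4 + A^-8; d^5 = -A^10 - 5*A^6 - 10*A^2 - 10*A^-2 - 5*A^-6 - A^-10; d^6 = A^12 + 6*A^8 + 15*A^4 + 20 + 15*A^-4 + 6*A^-8 + A^-12.
  A^8 * (d^5) = -A^18 - 5*A^14 - 10*A^10 - 10*A^6 - 5*A^2 - A^-2
  A^6 * (8*d^4) = 8*A^14 + 32*A^10 + 48*A^6 + 32*A^2 + 8*A^-2
  A^4 * (25*d^3 + 3*d^5) = -3*A^14 - 40*A^10 - 105*A^6 - 105*A^2 - 40*A^-2 - 3*A^-6
  A^2 * (40*d^2 + 15*d^4 + d^6) = A^14 + 21*A^10 + 115*A^6 + 190*A^2 + 115*A^-2 + 21*A^-6 + A^-10
  A^0 * (35*d + 30*d^3 + 5*d^5) = -5*A^10 - 55*A^6 - 175*A^2 - 175*A^-2 - 55*A^-6 - 5*A^-10
  A^-2 * (15 + 31*d^2 + 10*d^4) = 10*A^6 + 71*A^2 + 137*A^-2 + 71*A^-6 + 10*A^-10
  A^-4 * (18*d + 10*d^3) = -10*A^2 - 48*A^-2 - 48*A^-6 - 10*A^-10
  A^-6 * (2 + 6*d^2) = 6*A^-2 + 14*A^-6 + 6*A^-10
  A^-8 * (d) = -A^-6 - A^-10
Summing the groups: <K> = -A^18 + A^14 - 2*A^10 + 3*A^6 - 2*A^2 + 2*A^-2 - A^-6 + A^-10
Normalise by the writhe: (-A^3)^(-w) = (-A^3)^(6) = A^18, so f(A) = A^18 * <K> = -A^36 + A^32 - 2*A^28 + 3*A^24 - 2*A^20 + 2*A^16 - A^12 + A^8.
Substitute A = t^(-1/4), i.e. A^e → t^(-e/4): V(t) = t^-2 - t^-3 + 2*t^-4 - 2*t^-5 + 3*t^-6 - 2*t^-7 + t^-8 - t^-9

Answer: t^-2 - t^-3 + 2*t^-4 - 2*t^-5 + 3*t^-6 - 2*t^-7 + t^-8 - t^-9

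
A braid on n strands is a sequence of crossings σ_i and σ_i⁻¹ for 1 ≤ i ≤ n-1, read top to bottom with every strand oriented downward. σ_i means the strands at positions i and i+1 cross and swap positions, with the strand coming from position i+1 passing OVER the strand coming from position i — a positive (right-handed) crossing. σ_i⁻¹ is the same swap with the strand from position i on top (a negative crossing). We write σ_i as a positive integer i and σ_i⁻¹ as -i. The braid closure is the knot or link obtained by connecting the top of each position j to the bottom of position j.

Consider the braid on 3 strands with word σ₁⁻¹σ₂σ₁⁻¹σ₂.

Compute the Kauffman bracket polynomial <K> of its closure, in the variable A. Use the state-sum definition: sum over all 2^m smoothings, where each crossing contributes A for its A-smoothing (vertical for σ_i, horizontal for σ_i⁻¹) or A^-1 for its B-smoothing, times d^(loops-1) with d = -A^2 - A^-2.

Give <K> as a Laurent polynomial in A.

Braid: s1^-1 s2 s1^-1 s2 on 3 strands, 4 crossings.
Writhe w = (#positive) - (#negative) = 2 - 2 = 0.
State-sum expansion of <K>. There are 2^4 = 16 states.
For each crossing: s=0 is the vertical smoothing, s=1 horizontal. Crossing k contributes A^(sign_k * (1 - 2*s_k)); loop factor d = -A^2 - A^-2.
  state 0000: A-exp=+0, loops=3, term = A^0 * d^2
  state 0001: A-exp=-2, loops=2, term = A^-2 * d^1
  state 0010: A-exp=+2, loops=2, term = A^2 * d^1
  state 0011: A-exp=+0, loops=1, term = A^0 * d^0
  state 0100: A-exp=-2, loops=2, term = A^-2 * d^1
  state 0101: A-exp=-4, loops=3, term = A^-4 * d^2
  state 0110: A-exp=+0, loops=1, term = A^0 * d^0
  state 0111: A-exp=-2, loops=2, term = A^-2 * d^1
  state 1000: A-exp=+2, loops=2, term = A^2 * d^1
  state 1001: A-exp=+0, loops=1, term = A^0 * d^0
  state 1010: A-exp=+4, loops=3, term = A^4 * d^2
  state 1011: A-exp=+2, loops=2, term = A^2 * d^1
  state 1100: A-exp=+0, loops=1, term = A^0 * d^0
  state 1101: A-exp=-2, loops=2, term = A^-2 * d^1
  state 1110: A-exp=+2, loops=2, term = A^2 * d^1
  state 1111: A-exp=+0, loops=1, term = A^0 * d^0
Collect the terms by A-exponent (count of states per loop number):
Powers of d = -A^2 - A^-2: d^2 = A^4 + 2 + A^-4.
  A^4 * (d^2) = A^8 + 2*A^4 + 1
  A^2 * (4*d) = -4*A^4 - 4
  A^0 * (5 + d^2) = A^4 + 7 + A^-4
  A^-2 * (4*d) = -4 - 4*A^-4
  A^-4 * (d^2) = 1 + 2*A^-4 + A^-8
Summing the groups: <K> = A^8 - A^4 + 1 - A^-4 + A^-8

Answer: A^8 - A^4 + 1 - A^-4 + A^-8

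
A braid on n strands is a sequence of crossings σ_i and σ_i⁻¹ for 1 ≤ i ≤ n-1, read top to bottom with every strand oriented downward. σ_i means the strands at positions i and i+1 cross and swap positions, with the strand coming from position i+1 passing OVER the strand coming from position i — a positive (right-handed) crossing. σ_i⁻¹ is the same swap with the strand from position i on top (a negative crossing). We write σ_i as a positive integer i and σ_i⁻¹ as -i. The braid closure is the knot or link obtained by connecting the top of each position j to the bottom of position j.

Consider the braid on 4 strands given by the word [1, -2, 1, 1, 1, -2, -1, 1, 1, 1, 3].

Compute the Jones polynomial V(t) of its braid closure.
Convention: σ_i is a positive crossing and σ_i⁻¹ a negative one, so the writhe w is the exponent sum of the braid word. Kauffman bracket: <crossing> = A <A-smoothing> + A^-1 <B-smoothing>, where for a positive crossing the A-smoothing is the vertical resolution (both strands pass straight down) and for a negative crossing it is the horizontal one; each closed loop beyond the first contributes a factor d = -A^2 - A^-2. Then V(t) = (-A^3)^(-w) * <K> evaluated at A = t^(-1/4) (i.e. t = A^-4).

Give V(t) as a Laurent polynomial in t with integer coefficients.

t^8 - 2*t^7 + 3*t^6 - 4*t^5 + 3*t^4 - 3*t^3 + 3*t^2 - t + 1

Derivation:
The presented braid s1 s2^-1 s1 s1 s1 s2^-1 s1^-1 s1 s1 s1 s3 on 4 strands reduces by inverse Markov moves (closure unchanged at each step):
  Destabilize: the word has the form β·s3 where s3 occurs only as the final letter (β ∈ B_3); drop it and the last strand → 3 strands.
Reduced to β = s1 s2^-1 s1 s1 s1 s2^-1 s1^-1 s1 s1 s1 on 3 strands, 10 crossings.
Compute on β:
First cancel adjacent σ_i σ_i⁻¹ pairs (Reidemeister II — same braid, same closure): s1 s2^-1 s1 s1 s1 s2^-1 s1^-1 s1 s1 s1 → s1 s2^-1 s1 s1 s1 s2^-1 s1 s1.
Braid: s1 s2^-1 s1 s1 s1 s2^-1 s1 s1 on 3 strands, 8 crossings.
Writhe w = (#positive) - (#negative) = 6 - 2 = 4.
Computing the Kauffman bracket via state sum. There are 2^8 = 256 states.
Smooth each crossing (0=||, 1=⌣⌢); contribution A^(Σ sign_k(1-2s_k)) * d^(L-1).
Tabulate the states by total A-exponent and number of loops L (A-exp: L × count):
  A^8: L=3 ×1
  A^6: L=2 ×8
  A^4: L=1 ×21, L=3 ×7
  A^2: L=2 ×54, L=4 ×2
  A^0: L=3 ×70
  A^-2: L=4 ×56
  A^-4: L=5 ×28
  A^-6: L=6 ×8
  A^-8: L=7 ×1
Each group contributes A^e * Σ count * d^(L-1):
Powers of d = -A^2 - A^-2: d^2 = A^4 + 2 + A^-4; d^3 = -A^6 - 3*A^2 - 3*A^-2 - A^-6; d^4 = A^8 + 4*A^4 + 6 + 4*A^-4 + A^-8; d^5 = -A^10 - 5*A^6 - 10*A^2 - 10*A^-2 - 5*A^-6 - A^-10; d^6 = A^12 + 6*A^8 + 15*A^4 + 20 + 15*A^-4 + 6*A^-8 + A^-12.
  A^8 * (d^2) = A^12 + 2*A^8 + A^4
  A^6 * (8*d) = -8*A^8 - 8*A^4
  A^4 * (21 + 7*d^2) = 7*A^8 + 35*A^4 + 7
  A^2 * (54*d + 2*d^3) = -2*A^8 - 60*A^4 - 60 - 2*A^-4
  A^0 * (70*d^2) = 70*A^4 + 140 + 70*A^-4
  A^-2 * (56*d^3) = -56*A^4 - 168 - 168*A^-4 - 56*A^-8
  A^-4 * (28*d^4) = 28*A^4 + 112 + 168*A^-4 + 112*A^-8 + 28*A^-12
  A^-6 * (8*d^5) = -8*A^4 - 40 - 80*A^-4 - 80*A^-8 - 40*A^-12 - 8*A^-16
  A^-8 * (d^6) = A^4 + 6 + 15*A^-4 + 20*A^-8 + 15*A^-12 + 6*A^-16 + A^-20
Summing the groups: <K> = A^12 - A^8 + 3*A^4 - 3 + 3*A^-4 - 4*A^-8 + 3*A^-12 - 2*A^-16 + A^-20
Normalise by the writhe: (-A^3)^(-w) = (-A^3)^(-4) = A^-12, so f(A) = A^-12 * <K> = 1 - A^-4 + 3*A^-8 - 3*A^-12 + 3*A^-16 - 4*A^-20 + 3*A^-24 - 2*A^-28 + A^-32.
Substitute A = t^(-1/4), i.e. A^e → t^(-e/4): V(t) = t^8 - 2*t^7 + 3*t^6 - 4*t^5 + 3*t^4 - 3*t^3 + 3*t^2 - t + 1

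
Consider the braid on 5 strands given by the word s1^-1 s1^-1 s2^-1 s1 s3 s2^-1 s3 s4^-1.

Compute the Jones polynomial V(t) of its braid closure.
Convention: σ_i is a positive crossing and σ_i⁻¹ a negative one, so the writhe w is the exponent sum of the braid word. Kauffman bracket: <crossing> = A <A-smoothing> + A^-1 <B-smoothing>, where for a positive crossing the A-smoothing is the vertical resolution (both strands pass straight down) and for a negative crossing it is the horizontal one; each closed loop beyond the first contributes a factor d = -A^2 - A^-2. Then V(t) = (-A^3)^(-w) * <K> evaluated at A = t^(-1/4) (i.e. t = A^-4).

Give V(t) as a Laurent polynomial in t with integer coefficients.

The presented braid s1^-1 s1^-1 s2^-1 s1 s3 s2^-1 s3 s4^-1 on 5 strands reduces by inverse Markov moves (closure unchanged at each step):
  Destabilize: the word has the form β·s4^-1 where s4^-1 occurs only as the final letter (β ∈ B_4); drop it and the last strand → 4 strands.
Reduced to β = s1^-1 s1^-1 s2^-1 s1 s3 s2^-1 s3 on 4 strands, 7 crossings.
Compute on β:
Braid: s1^-1 s1^-1 s2^-1 s1 s3 s2^-1 s3 on 4 strands, 7 crossings.
Writhe w = (#positive) - (#negative) = 3 - 4 = -1.
Enumerate smoothing states for the bracket polynomial. There are 2^7 = 128 states.
For each crossing: s=0 is the vertical smoothing, s=1 horizontal. Crossing k contributes A^(sign_k * (1 - 2*s_k)); loop factor d = -A^2 - A^-2.
Tabulate the states by total A-exponent and number of loops L (A-exp: L × count):
  A^7: L=4 ×1
  A^5: L=3 ×7
  A^3: L=2 ×17, L=4 ×4
  A^1: L=1 ×14, L=3 ×20, L=5 ×1
  A^-1: L=2 ×27, L=4 ×8
  A^-3: L=1 ×5, L=3 ×15, L=5 ×1
  A^-5: L=2 ×4, L=4 ×3
  A^-7: L=3 ×1
Each group contributes A^e * Σ count * d^(L-1):
Powers of d = -A^2 - A^-2: d^2 = A^4 + 2 + A^-4; d^3 = -A^6 - 3*A^2 - 3*A^-2 - A^-6; d^4 = A^8 + 4*A^4 + 6 + 4*A^-4 + A^-8.
  A^7 * (d^3) = -A^13 - 3*A^9 - 3*A^5 - A
  A^5 * (7*d^2) = 7*A^9 + 14*A^5 + 7*A
  A^3 * (17*d + 4*d^3) = -4*A^9 - 29*A^5 - 29*A - 4*A^-3
  A^1 * (14 + 20*d^2 + d^4) = A^9 + 24*A^5 + 60*A + 24*A^-3 + A^-7
  A^-1 * (27*d + 8*d^3) = -8*A^5 - 51*A - 51*A^-3 - 8*A^-7
  A^-3 * (5 + 15*d^2 + d^4) = A^5 + 19*A + 41*A^-3 + 19*A^-7 + A^-11
  A^-5 * (4*d + 3*d^3) = -3*A - 13*A^-3 - 13*A^-7 - 3*A^-11
  A^-7 * (d^2) = A^-3 + 2*A^-7 + A^-11
Summing the groups: <K> = -A^13 + A^9 - A^5 + 2*A - 2*A^-3 + A^-7 - A^-11
Normalise by the writhe: (-A^3)^(-w) = (-A^3)^(1) = -A^3, so f(A) = -A^3 * <K> = A^16 - A^12 + A^8 - 2*A^4 + 2 - A^-4 + A^-8.
Substitute A = t^(-1/4), i.e. A^e → t^(-e/4): V(t) = t^2 - t + 2 - 2*t^-1 + t^-2 - t^-3 + t^-4

Answer: t^2 - t + 2 - 2*t^-1 + t^-2 - t^-3 + t^-4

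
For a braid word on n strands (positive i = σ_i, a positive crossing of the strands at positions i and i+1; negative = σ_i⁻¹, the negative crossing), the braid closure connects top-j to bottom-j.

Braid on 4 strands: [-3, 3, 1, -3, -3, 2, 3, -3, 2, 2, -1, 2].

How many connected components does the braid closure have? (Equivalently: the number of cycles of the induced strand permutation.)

2

Derivation:
Track the strand permutation on 4 strands, starting from identity.
  step 1: s3^-1 swaps positions 3,4 -> [1 2 4 3]
  step 2: s3 swaps positions 3,4 -> [1 2 3 4]
  step 3: s1 swaps positions 1,2 -> [2 1 3 4]
  step 4: s3^-1 swaps positions 3,4 -> [2 1 4 3]
  step 5: s3^-1 swaps positions 3,4 -> [2 1 3 4]
  step 6: s2 swaps positions 2,3 -> [2 3 1 4]
  step 7: s3 swaps positions 3,4 -> [2 3 4 1]
  step 8: s3^-1 swaps positions 3,4 -> [2 3 1 4]
  step 9: s2 swaps positions 2,3 -> [2 1 3 4]
  step 10: s2 swaps positions 2,3 -> [2 3 1 4]
  step 11: s1^-1 swaps positions 1,2 -> [3 2 1 4]
  step 12: s2 swaps positions 2,3 -> [3 1 2 4]
Final permutation (position -> original strand): [3 1 2 4]
Closure components = cycle count of this permutation = 2.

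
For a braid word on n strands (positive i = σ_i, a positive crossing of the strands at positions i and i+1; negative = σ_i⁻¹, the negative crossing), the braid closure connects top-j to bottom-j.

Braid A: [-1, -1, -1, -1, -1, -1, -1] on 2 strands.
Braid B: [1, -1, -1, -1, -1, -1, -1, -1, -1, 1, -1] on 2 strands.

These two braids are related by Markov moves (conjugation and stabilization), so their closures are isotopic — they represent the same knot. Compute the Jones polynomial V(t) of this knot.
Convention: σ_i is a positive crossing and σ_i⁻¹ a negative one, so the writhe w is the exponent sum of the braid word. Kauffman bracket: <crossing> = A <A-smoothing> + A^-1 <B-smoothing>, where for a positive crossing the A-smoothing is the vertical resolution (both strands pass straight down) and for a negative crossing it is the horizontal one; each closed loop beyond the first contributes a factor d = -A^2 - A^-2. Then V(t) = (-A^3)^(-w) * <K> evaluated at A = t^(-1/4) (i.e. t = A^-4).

Markov-equivalent braids have isotopic closures, hence identical knot invariants. Strip the Markov moves from each word to reach a common short braid β, then compute V(t) once on β.
Braid A: s1^-1 s1^-1 s1^-1 s1^-1 s1^-1 s1^-1 s1^-1 on 2 strands has no conjugating prefix/suffix or stabilization to strip; take β = s1^-1 s1^-1 s1^-1 s1^-1 s1^-1 s1^-1 s1^-1.
Braid B: s1 s1^-1 s1^-1 s1^-1 s1^-1 s1^-1 s1^-1 s1^-1 s1^-1 s1 s1^-1 on 2 strands reduces by inverse Markov moves (closure unchanged at each step):
  Deconjugate: the word is γ·β·γ⁻¹ with γ = s1 s1^-1 (prefix) and γ⁻¹ = s1 s1^-1 (suffix); strip both.
Reduced to β = s1^-1 s1^-1 s1^-1 s1^-1 s1^-1 s1^-1 s1^-1 on 2 strands, 7 crossings.
Both give the same β = s1^-1 s1^-1 s1^-1 s1^-1 s1^-1 s1^-1 s1^-1 on 2 strands, so one state sum suffices:
Braid: s1^-1 s1^-1 s1^-1 s1^-1 s1^-1 s1^-1 s1^-1 on 2 strands, 7 crossings.
Writhe w = (#positive) - (#negative) = 0 - 7 = -7.
Enumerate smoothing states for the bracket polynomial. There are 2^7 = 128 states.
Smooth each crossing (0=||, 1=⌣⌢); contribution A^(Σ sign_k(1-2s_k)) * d^(L-1).
Tabulate the states by total A-exponent and number of loops L (A-exp: L × count):
  A^7: L=7 ×1
  A^5: L=6 ×7
  A^3: L=5 ×21
  A^1: L=4 ×35
  A^-1: L=3 ×35
  A^-3: L=2 ×21
  A^-5: L=1 ×7
  A^-7: L=2 ×1
Each group contributes A^e * Σ count * d^(L-1):
Powers of d = -A^2 - A^-2: d^2 = A^4 + 2 + A^-4; d^3 = -A^6 - 3*A^2 - 3*A^-2 - A^-6; d^4 = A^8 + 4*A^4 + 6 + 4*A^-4 + A^-8; d^5 = -A^10 - 5*A^6 - 10*A^2 - 10*A^-2 - 5*A^-6 - A^-10; d^6 = A^12 + 6*A^8 + 15*A^4 + 20 + 15*A^-4 + 6*A^-8 + A^-12.
  A^7 * (d^6) = A^19 + 6*A^15 + 15*A^11 + 20*A^7 + 15*A^3 + 6*A^-1 + A^-5
  A^5 * (7*d^5) = -7*A^15 - 35*A^11 - 70*A^7 - 70*A^3 - 35*A^-1 - 7*A^-5
  A^3 * (21*d^4) = 21*A^11 + 84*A^7 + 126*A^3 + 84*A^-1 + 21*A^-5
  A^1 * (35*d^3) = -35*A^7 - 105*A^3 - 105*A^-1 - 35*A^-5
  A^-1 * (35*d^2) = 35*A^3 + 70*A^-1 + 35*A^-5
  A^-3 * (21*d) = -21*A^-1 - 21*A^-5
  A^-5 * (7) = 7*A^-5
  A^-7 * (d) = -A^-5 - A^-9
Summing the groups: <K> = A^19 - A^15 + A^11 - A^7 + A^3 - A^-1 - A^-9
Normalise by the writhe: (-A^3)^(-w) = (-A^3)^(7) = -A^21, so f(A) = -A^21 * <K> = -A^40 + A^36 - A^32 + A^28 - A^24 + A^20 + A^12.
Substitute A = t^(-1/4), i.e. A^e → t^(-e/4): V(t) = t^-3 + t^-5 - t^-6 + t^-7 - t^-8 + t^-9 - t^-10

Answer: t^-3 + t^-5 - t^-6 + t^-7 - t^-8 + t^-9 - t^-10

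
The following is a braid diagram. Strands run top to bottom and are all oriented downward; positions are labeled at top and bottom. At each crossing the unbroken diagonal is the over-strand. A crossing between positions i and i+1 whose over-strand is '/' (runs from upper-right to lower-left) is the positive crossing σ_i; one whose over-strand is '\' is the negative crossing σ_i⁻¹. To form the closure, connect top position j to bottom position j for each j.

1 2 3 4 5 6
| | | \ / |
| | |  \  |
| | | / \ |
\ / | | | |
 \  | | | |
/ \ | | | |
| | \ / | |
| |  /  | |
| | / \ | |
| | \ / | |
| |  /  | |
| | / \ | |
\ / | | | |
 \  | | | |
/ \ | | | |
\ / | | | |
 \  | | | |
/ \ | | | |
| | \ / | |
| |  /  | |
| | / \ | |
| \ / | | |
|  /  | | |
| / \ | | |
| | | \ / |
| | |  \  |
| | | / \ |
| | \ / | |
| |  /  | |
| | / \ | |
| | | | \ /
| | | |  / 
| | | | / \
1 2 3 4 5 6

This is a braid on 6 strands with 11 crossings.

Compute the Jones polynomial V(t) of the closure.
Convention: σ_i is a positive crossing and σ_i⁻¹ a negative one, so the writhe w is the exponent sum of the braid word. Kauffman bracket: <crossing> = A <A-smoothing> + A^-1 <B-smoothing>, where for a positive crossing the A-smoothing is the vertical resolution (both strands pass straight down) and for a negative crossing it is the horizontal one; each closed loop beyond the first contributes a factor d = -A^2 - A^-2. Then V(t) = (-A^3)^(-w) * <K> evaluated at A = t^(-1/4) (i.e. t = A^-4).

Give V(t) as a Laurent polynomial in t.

Reading the diagram top to bottom ('/'-over between positions i,i+1 = s_i, '\'-over = s_i^-1): braid word = s4^-1 s1^-1 s3 s3 s1^-1 s1^-1 s3 s2 s4^-1 s3 s5.
The presented braid s4^-1 s1^-1 s3 s3 s1^-1 s1^-1 s3 s2 s4^-1 s3 s5 on 6 strands reduces by inverse Markov moves (closure unchanged at each step):
  Destabilize: the word has the form β·s5 where s5 occurs only as the final letter (β ∈ B_5); drop it and the last strand → 5 strands.
Reduced to β = s4^-1 s1^-1 s3 s3 s1^-1 s1^-1 s3 s2 s4^-1 s3 on 5 strands, 10 crossings.
Compute on β:
Braid: s4^-1 s1^-1 s3 s3 s1^-1 s1^-1 s3 s2 s4^-1 s3 on 5 strands, 10 crossings.
Writhe w = (#positive) - (#negative) = 5 - 5 = 0.
State-sum expansion of <K>. There are 2^10 = 1024 states.
Smooth each crossing (0=||, 1=⌣⌢); contribution A^(Σ sign_k(1-2s_k)) * d^(L-1).
Tabulate the states by total A-exponent and number of loops L (A-exp: L × count):
  A^10: L=6 ×1
  A^8: L=5 ×10
  A^6: L=4 ×41, L=6 ×4
  A^4: L=3 ×83, L=5 ×36, L=7 ×1
  A^2: L=2 ×84, L=4 ×107, L=6 ×19
  A^0: L=1 ×33, L=3 ×143, L=5 ×70, L=7 ×6
  A^-2: L=2 ×68, L=4 ×116, L=6 ×25, L=8 ×1
  A^-4: L=3 ×64, L=5 ×52, L=7 ×4
  A^-6: L=4 ×33, L=6 ×12
  A^-8: L=5 ×9, L=7 ×1
  A^-10: L=6 ×1
Each group contributes A^e * Σ count * d^(L-1):
Powers of d = -A^2 - A^-2: d^2 = A^4 + 2 + A^-4; d^3 = -A^6 - 3*A^2 - 3*A^-2 - A^-6; d^4 = A^8 + 4*A^4 + 6 + 4*A^-4 + A^-8; d^5 = -A^10 - 5*A^6 - 10*A^2 - 10*A^-2 - 5*A^-6 - A^-10; d^6 = A^12 + 6*A^8 + 15*A^4 + 20 + 15*A^-4 + 6*A^-8 + A^-12; d^7 = -A^14 - 7*A^10 - 21*A^6 - 35*A^2 - 35*A^-2 - 21*A^-6 - 7*A^-10 - A^-14.
  A^10 * (d^5) = -A^20 - 5*A^16 - 10*A^12 - 10*A^8 - 5*A^4 - 1
  A^8 * (10*d^4) = 10*A^16 + 40*A^12 + 60*A^8 + 40*A^4 + 10
  A^6 * (41*d^3 + 4*d^5) = -4*A^16 - 61*A^12 - 163*A^8 - 163*A^4 - 61 - 4*A^-4
  A^4 * (83*d^2 + 36*d^4 + d^6) = A^16 + 42*A^12 + 242*A^8 + 402*A^4 + 242 + 42*A^-4 + A^-8
  A^2 * (84*d + 107*d^3 + 19*d^5) = -19*A^12 - 202*A^8 - 595*A^4 - 595 - 202*A^-4 - 19*A^-8
  A^0 * (33 + 143*d^2 + 70*d^4 + 6*d^6) = 6*A^12 + 106*A^8 + 513*A^4 + 859 + 513*A^-4 + 106*A^-8 + 6*A^-12
  A^-2 * (68*d + 116*d^3 + 25*d^5 + d^7) = -A^12 - 32*A^8 - 262*A^4 - 701 - 701*A^-4 - 262*A^-8 - 32*A^-12 - A^-16
  A^-4 * (64*d^2 + 52*d^4 + 4*d^6) = 4*A^8 + 76*A^4 + 332 + 520*A^-4 + 332*A^-8 + 76*A^-12 + 4*A^-16
  A^-6 * (33*d^3 + 12*d^5) = -12*A^4 - 93 - 219*A^-4 - 219*A^-8 - 93*A^-12 - 12*A^-16
  A^-8 * (9*d^4 + d^6) = A^4 + 15 + 51*A^-4 + 74*A^-8 + 51*A^-12 + 15*A^-16 + A^-20
  A^-10 * (d^5) = -1 - 5*A^-4 - 10*A^-8 - 10*A^-12 - 5*A^-16 - A^-20
Summing the groups: <K> = -A^20 + 2*A^16 - 3*A^12 + 5*A^8 - 5*A^4 + 6 - 5*A^-4 + 3*A^-8 - 2*A^-12 + A^-16
Normalise by the writhe: (-A^3)^(-w) = (-A^3)^(0) = 1, so f(A) = 1 * <K> = -A^20 + 2*A^16 - 3*A^12 + 5*A^8 - 5*A^4 + 6 - 5*A^-4 + 3*A^-8 - 2*A^-12 + A^-16.
Substitute A = t^(-1/4), i.e. A^e → t^(-e/4): V(t) = t^4 - 2*t^3 + 3*t^2 - 5*t + 6 - 5*t^-1 + 5*t^-2 - 3*t^-3 + 2*t^-4 - t^-5

Answer: t^4 - 2*t^3 + 3*t^2 - 5*t + 6 - 5*t^-1 + 5*t^-2 - 3*t^-3 + 2*t^-4 - t^-5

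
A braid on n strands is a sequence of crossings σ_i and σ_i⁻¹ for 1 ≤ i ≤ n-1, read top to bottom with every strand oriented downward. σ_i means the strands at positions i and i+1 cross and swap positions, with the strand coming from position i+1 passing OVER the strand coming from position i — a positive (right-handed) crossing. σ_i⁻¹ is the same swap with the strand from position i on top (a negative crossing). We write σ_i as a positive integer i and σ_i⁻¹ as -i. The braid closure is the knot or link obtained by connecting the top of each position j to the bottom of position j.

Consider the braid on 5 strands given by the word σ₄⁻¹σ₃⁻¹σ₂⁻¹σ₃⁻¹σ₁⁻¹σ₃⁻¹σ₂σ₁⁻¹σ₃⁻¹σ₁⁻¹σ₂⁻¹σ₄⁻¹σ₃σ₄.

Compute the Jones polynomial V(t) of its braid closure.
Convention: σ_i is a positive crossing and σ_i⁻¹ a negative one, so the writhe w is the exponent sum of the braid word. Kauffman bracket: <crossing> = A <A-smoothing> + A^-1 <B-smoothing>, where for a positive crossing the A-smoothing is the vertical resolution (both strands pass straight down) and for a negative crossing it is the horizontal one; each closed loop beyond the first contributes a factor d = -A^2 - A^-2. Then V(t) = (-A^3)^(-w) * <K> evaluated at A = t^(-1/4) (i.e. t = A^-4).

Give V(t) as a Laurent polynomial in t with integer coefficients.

t^-2 - 2*t^-3 + 5*t^-4 - 5*t^-5 + 6*t^-6 - 6*t^-7 + 4*t^-8 - 3*t^-9 + t^-10

Derivation:
The presented braid s4^-1 s3^-1 s2^-1 s3^-1 s1^-1 s3^-1 s2 s1^-1 s3^-1 s1^-1 s2^-1 s4^-1 s3 s4 on 5 strands reduces by inverse Markov moves (closure unchanged at each step):
  Deconjugate: the word is γ·β·γ⁻¹ with γ = s4^-1 s3^-1 (prefix) and γ⁻¹ = s3 s4 (suffix); strip both.
  Destabilize: the word has the form β·s4^-1 where s4^-1 occurs only as the final letter (β ∈ B_4); drop it and the last strand → 4 strands.
Reduced to β = s2^-1 s3^-1 s1^-1 s3^-1 s2 s1^-1 s3^-1 s1^-1 s2^-1 on 4 strands, 9 crossings.
Compute on β:
Braid: s2^-1 s3^-1 s1^-1 s3^-1 s2 s1^-1 s3^-1 s1^-1 s2^-1 on 4 strands, 9 crossings.
Writhe w = (#positive) - (#negative) = 1 - 8 = -7.
Enumerate smoothing states for the bracket polynomial. There are 2^9 = 512 states.
Smooth each crossing (0=||, 1=⌣⌢); contribution A^(Σ sign_k(1-2s_k)) * d^(L-1).
Tabulate the states by total A-exponent and number of loops L (A-exp: L × count):
  A^9: L=6 ×1
  A^7: L=5 ×9
  A^5: L=4 ×35, L=6 ×1
  A^3: L=3 ×74, L=5 ×10
  A^1: L=2 ×85, L=4 ×41
  A^-1: L=1 ×42, L=3 ×80, L=5 ×4
  A^-3: L=2 ×65, L=4 ×19
  A^-5: L=1 ×9, L=3 ×26, L=5 ×1
  A^-7: L=2 ×6, L=4 ×3
  A^-9: L=3 ×1
Each group contributes A^e * Σ count * d^(L-1):
Powers of d = -A^2 - A^-2: d^2 = A^4 + 2 + A^-4; d^3 = -A^6 - 3*A^2 - 3*A^-2 - A^-6; d^4 = A^8 + 4*A^4 + 6 + 4*A^-4 + A^-8; d^5 = -A^10 - 5*A^6 - 10*A^2 - 10*A^-2 - 5*A^-6 - A^-10.
  A^9 * (d^5) = -A^19 - 5*A^15 - 10*A^11 - 10*A^7 - 5*A^3 - A^-1
  A^7 * (9*d^4) = 9*A^15 + 36*A^11 + 54*A^7 + 36*A^3 + 9*A^-1
  A^5 * (35*d^3 + d^5) = -A^15 - 40*A^11 - 115*A^7 - 115*A^3 - 40*A^-1 - A^-5
  A^3 * (74*d^2 + 10*d^4) = 10*A^11 + 114*A^7 + 208*A^3 + 114*A^-1 + 10*A^-5
  A^1 * (85*d + 41*d^3) = -41*A^7 - 208*A^3 - 208*A^-1 - 41*A^-5
  A^-1 * (42 + 80*d^2 + 4*d^4) = 4*A^7 + 96*A^3 + 226*A^-1 + 96*A^-5 + 4*A^-9
  A^-3 * (65*d + 19*d^3) = -19*A^3 - 122*A^-1 - 122*A^-5 - 19*A^-9
  A^-5 * (9 + 26*d^2 + d^4) = A^3 + 30*A^-1 + 67*A^-5 + 30*A^-9 + A^-13
  A^-7 * (6*d + 3*d^3) = -3*A^-1 - 15*A^-5 - 15*A^-9 - 3*A^-13
  A^-9 * (d^2) = A^-5 + 2*A^-9 + A^-13
Summing the groups: <K> = -A^19 + 3*A^15 - 4*A^11 + 6*A^7 - 6*A^3 + 5*A^-1 - 5*A^-5 + 2*A^-9 - A^-13
Normalise by the writhe: (-A^3)^(-w) = (-A^3)^(7) = -A^21, so f(A) = -A^21 * <K> = A^40 - 3*A^36 + 4*A^32 - 6*A^28 + 6*A^24 - 5*A^20 + 5*A^16 - 2*A^12 + A^8.
Substitute A = t^(-1/4), i.e. A^e → t^(-e/4): V(t) = t^-2 - 2*t^-3 + 5*t^-4 - 5*t^-5 + 6*t^-6 - 6*t^-7 + 4*t^-8 - 3*t^-9 + t^-10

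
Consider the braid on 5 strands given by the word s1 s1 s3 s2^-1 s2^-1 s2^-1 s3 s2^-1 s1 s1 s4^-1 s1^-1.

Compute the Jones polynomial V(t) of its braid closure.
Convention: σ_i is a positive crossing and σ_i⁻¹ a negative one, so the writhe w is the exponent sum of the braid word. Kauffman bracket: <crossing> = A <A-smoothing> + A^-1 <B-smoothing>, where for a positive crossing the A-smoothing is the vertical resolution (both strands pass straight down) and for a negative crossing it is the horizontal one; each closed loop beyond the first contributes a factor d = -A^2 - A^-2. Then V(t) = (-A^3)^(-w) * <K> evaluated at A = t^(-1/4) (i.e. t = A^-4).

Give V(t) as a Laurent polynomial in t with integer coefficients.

-t^5 + 2*t^4 - 3*t^3 + 5*t^2 - 5*t + 6 - 5*t^-1 + 3*t^-2 - 2*t^-3 + t^-4

Derivation:
The presented braid s1 s1 s3 s2^-1 s2^-1 s2^-1 s3 s2^-1 s1 s1 s4^-1 s1^-1 on 5 strands reduces by inverse Markov moves (closure unchanged at each step):
  Deconjugate: the word is γ·β·γ⁻¹ with γ = s1 (prefix) and γ⁻¹ = s1^-1 (suffix); strip both.
  Destabilize: the word has the form β·s4^-1 where s4^-1 occurs only as the final letter (β ∈ B_4); drop it and the last strand → 4 strands.
Reduced to β = s1 s3 s2^-1 s2^-1 s2^-1 s3 s2^-1 s1 s1 on 4 strands, 9 crossings.
Compute on β:
Braid: s1 s3 s2^-1 s2^-1 s2^-1 s3 s2^-1 s1 s1 on 4 strands, 9 crossings.
Writhe w = (#positive) - (#negative) = 5 - 4 = 1.
State-sum expansion of <K>. There are 2^9 = 512 states.
Each crossing splits two ways (0=vertical, 1=horizontal). The state's weight is A^(#A-smoothings - #B-smoothings) * d^(loops - 1).
Tabulate the states by total A-exponent and number of loops L (A-exp: L × count):
  A^9: L=6 ×1
  A^7: L=5 ×9
  A^5: L=4 ×33, L=6 ×3
  A^3: L=3 ×64, L=5 ×19, L=7 ×1
  A^1: L=2 ×68, L=4 ×52, L=6 ×6
  A^-1: L=1 ×33, L=3 ×75, L=5 ×18
  A^-3: L=2 ×51, L=4 ×32, L=6 ×1
  A^-5: L=3 ×32, L=5 ×4
  A^-7: L=4 ×9
  A^-9: L=5 ×1
Each group contributes A^e * Σ count * d^(L-1):
Powers of d = -A^2 - A^-2: d^2 = A^4 + 2 + A^-4; d^3 = -A^6 - 3*A^2 - 3*A^-2 - A^-6; d^4 = A^8 + 4*A^4 + 6 + 4*A^-4 + A^-8; d^5 = -A^10 - 5*A^6 - 10*A^2 - 10*A^-2 - 5*A^-6 - A^-10; d^6 = A^12 + 6*A^8 + 15*A^4 + 20 + 15*A^-4 + 6*A^-8 + A^-12.
  A^9 * (d^5) = -A^19 - 5*A^15 - 10*A^11 - 10*A^7 - 5*A^3 - A^-1
  A^7 * (9*d^4) = 9*A^15 + 36*A^11 + 54*A^7 + 36*A^3 + 9*A^-1
  A^5 * (33*d^3 + 3*d^5) = -3*A^15 - 48*A^11 - 129*A^7 - 129*A^3 - 48*A^-1 - 3*A^-5
  A^3 * (64*d^2 + 19*d^4 + d^6) = A^15 + 25*A^11 + 155*A^7 + 262*A^3 + 155*A^-1 + 25*A^-5 + A^-9
  A^1 * (68*d + 52*d^3 + 6*d^5) = -6*A^11 - 82*A^7 - 284*A^3 - 284*A^-1 - 82*A^-5 - 6*A^-9
  A^-1 * (33 + 75*d^2 + 18*d^4) = 18*A^7 + 147*A^3 + 291*A^-1 + 147*A^-5 + 18*A^-9
  A^-3 * (51*d + 32*d^3 + d^5) = -A^7 - 37*A^3 - 157*A^-1 - 157*A^-5 - 37*A^-9 - A^-13
  A^-5 * (32*d^2 + 4*d^4) = 4*A^3 + 48*A^-1 + 88*A^-5 + 48*A^-9 + 4*A^-13
  A^-7 * (9*d^3) = -9*A^-1 - 27*A^-5 - 27*A^-9 - 9*A^-13
  A^-9 * (d^4) = A^-1 + 4*A^-5 + 6*A^-9 + 4*A^-13 + A^-17
Summing the groups: <K> = -A^19 + 2*A^15 - 3*A^11 + 5*A^7 - 6*A^3 + 5*A^-1 - 5*A^-5 + 3*A^-9 - 2*A^-13 + A^-17
Normalise by the writhe: (-A^3)^(-w) = (-A^3)^(-1) = -A^-3, so f(A) = -A^-3 * <K> = A^16 - 2*A^12 + 3*A^8 - 5*A^4 + 6 - 5*A^-4 + 5*A^-8 - 3*A^-12 + 2*A^-16 - A^-20.
Substitute A = t^(-1/4), i.e. A^e → t^(-e/4): V(t) = -t^5 + 2*t^4 - 3*t^3 + 5*t^2 - 5*t + 6 - 5*t^-1 + 3*t^-2 - 2*t^-3 + t^-4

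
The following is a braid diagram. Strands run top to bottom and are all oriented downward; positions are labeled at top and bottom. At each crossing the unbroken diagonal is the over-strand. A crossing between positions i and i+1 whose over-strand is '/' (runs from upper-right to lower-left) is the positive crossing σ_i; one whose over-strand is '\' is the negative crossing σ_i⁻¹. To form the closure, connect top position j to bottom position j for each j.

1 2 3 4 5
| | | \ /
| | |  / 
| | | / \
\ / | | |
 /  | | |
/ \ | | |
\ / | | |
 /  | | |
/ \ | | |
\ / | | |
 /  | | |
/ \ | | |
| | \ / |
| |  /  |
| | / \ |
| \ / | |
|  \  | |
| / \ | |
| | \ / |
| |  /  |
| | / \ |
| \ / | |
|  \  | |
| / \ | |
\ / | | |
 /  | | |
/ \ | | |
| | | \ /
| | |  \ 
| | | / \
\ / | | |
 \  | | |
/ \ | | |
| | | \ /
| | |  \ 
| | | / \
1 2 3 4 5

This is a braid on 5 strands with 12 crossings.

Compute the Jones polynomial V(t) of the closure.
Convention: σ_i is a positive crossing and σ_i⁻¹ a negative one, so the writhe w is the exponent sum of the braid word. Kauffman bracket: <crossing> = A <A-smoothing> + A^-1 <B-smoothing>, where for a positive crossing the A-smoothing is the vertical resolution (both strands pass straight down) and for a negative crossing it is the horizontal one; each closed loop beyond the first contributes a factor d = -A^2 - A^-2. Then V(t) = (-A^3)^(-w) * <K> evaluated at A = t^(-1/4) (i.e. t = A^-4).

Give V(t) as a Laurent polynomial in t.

Reading the diagram top to bottom ('/'-over between positions i,i+1 = s_i, '\'-over = s_i^-1): braid word = s4 s1 s1 s1 s3 s2^-1 s3 s2^-1 s1 s4^-1 s1^-1 s4^-1.
The presented braid s4 s1 s1 s1 s3 s2^-1 s3 s2^-1 s1 s4^-1 s1^-1 s4^-1 on 5 strands reduces by inverse Markov moves (closure unchanged at each step):
  Deconjugate: the word is γ·β·γ⁻¹ with γ = s4 (prefix) and γ⁻¹ = s4^-1 (suffix); strip both.
  Deconjugate: the word is γ·β·γ⁻¹ with γ = s1 (prefix) and γ⁻¹ = s1^-1 (suffix); strip both.
  Destabilize: the word has the form β·s4^-1 where s4^-1 occurs only as the final letter (β ∈ B_4); drop it and the last strand → 4 strands.
Reduced to β = s1 s1 s3 s2^-1 s3 s2^-1 s1 on 4 strands, 7 crossings.
Compute on β:
Braid: s1 s1 s3 s2^-1 s3 s2^-1 s1 on 4 strands, 7 crossings.
Writhe w = (#positive) - (#negative) = 5 - 2 = 3.
State-sum expansion of <K>. There are 2^7 = 128 states.
Each crossing splits two ways (0=vertical, 1=horizontal). The state's weight is A^(#A-smoothings - #B-smoothings) * d^(loops - 1).
Tabulate the states by total A-exponent and number of loops L (A-exp: L × count):
  A^7: L=4 ×1
  A^5: L=3 ×7
  A^3: L=2 ×17, L=4 ×4
  A^1: L=1 ×15, L=3 ×19, L=5 ×1
  A^-1: L=2 ×27, L=4 ×8
  A^-3: L=3 ×20, L=5 ×1
  A^-5: L=4 ×7
  A^-7: L=5 ×1
Each group contributes A^e * Σ count * d^(L-1):
Powers of d = -A^2 - A^-2: d^2 = A^4 + 2 + A^-4; d^3 = -A^6 - 3*A^2 - 3*A^-2 - A^-6; d^4 = A^8 + 4*A^4 + 6 + 4*A^-4 + A^-8.
  A^7 * (d^3) = -A^13 - 3*A^9 - 3*A^5 - A
  A^5 * (7*d^2) = 7*A^9 + 14*A^5 + 7*A
  A^3 * (17*d + 4*d^3) = -4*A^9 - 29*A^5 - 29*A - 4*A^-3
  A^1 * (15 + 19*d^2 + d^4) = A^9 + 23*A^5 + 59*A + 23*A^-3 + A^-7
  A^-1 * (27*d + 8*d^3) = -8*A^5 - 51*A - 51*A^-3 - 8*A^-7
  A^-3 * (20*d^2 + d^4) = A^5 + 24*A + 46*A^-3 + 24*A^-7 + A^-11
  A^-5 * (7*d^3) = -7*A - 21*A^-3 - 21*A^-7 - 7*A^-11
  A^-7 * (d^4) = A + 4*A^-3 + 6*A^-7 + 4*A^-11 + A^-15
Summing the groups: <K> = -A^13 + A^9 - 2*A^5 + 3*A - 3*A^-3 + 2*A^-7 - 2*A^-11 + A^-15
Normalise by the writhe: (-A^3)^(-w) = (-A^3)^(-3) = -A^-9, so f(A) = -A^-9 * <K> = A^4 - 1 + 2*A^-4 - 3*A^-8 + 3*A^-12 - 2*A^-16 + 2*A^-20 - A^-24.
Substitute A = t^(-1/4), i.e. A^e → t^(-e/4): V(t) = -t^6 + 2*t^5 - 2*t^4 + 3*t^3 - 3*t^2 + 2*t - 1 + t^-1

Answer: -t^6 + 2*t^5 - 2*t^4 + 3*t^3 - 3*t^2 + 2*t - 1 + t^-1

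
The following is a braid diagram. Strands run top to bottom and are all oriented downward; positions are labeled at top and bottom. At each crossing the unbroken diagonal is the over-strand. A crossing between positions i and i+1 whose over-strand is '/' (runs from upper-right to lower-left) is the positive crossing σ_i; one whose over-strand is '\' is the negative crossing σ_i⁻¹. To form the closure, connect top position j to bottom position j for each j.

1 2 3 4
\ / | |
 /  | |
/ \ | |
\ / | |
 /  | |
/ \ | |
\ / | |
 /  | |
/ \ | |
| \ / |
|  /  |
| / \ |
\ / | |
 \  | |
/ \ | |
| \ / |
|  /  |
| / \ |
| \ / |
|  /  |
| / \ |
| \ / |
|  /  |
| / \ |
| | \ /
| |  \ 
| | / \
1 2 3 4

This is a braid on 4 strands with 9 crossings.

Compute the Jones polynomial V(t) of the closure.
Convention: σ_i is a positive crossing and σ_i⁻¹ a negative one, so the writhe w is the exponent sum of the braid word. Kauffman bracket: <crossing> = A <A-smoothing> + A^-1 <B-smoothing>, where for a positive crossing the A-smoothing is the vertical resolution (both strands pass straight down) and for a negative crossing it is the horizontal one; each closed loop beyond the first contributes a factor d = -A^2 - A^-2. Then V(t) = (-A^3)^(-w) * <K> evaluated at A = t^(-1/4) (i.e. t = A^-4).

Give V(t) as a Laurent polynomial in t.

-t^9 + 2*t^8 - 3*t^7 + 3*t^6 - 3*t^5 + 3*t^4 - t^3 + t^2

Derivation:
Reading the diagram top to bottom ('/'-over between positions i,i+1 = s_i, '\'-over = s_i^-1): braid word = s1 s1 s1 s2 s1^-1 s2 s2 s2 s3^-1.
The presented braid s1 s1 s1 s2 s1^-1 s2 s2 s2 s3^-1 on 4 strands reduces by inverse Markov moves (closure unchanged at each step):
  Destabilize: the word has the form β·s3^-1 where s3^-1 occurs only as the final letter (β ∈ B_3); drop it and the last strand → 3 strands.
Reduced to β = s1 s1 s1 s2 s1^-1 s2 s2 s2 on 3 strands, 8 crossings.
Compute on β:
Braid: s1 s1 s1 s2 s1^-1 s2 s2 s2 on 3 strands, 8 crossings.
Writhe w = (#positive) - (#negative) = 7 - 1 = 6.
Computing the Kauffman bracket via state sum. There are 2^8 = 256 states.
For each crossing: s=0 is the vertical smoothing, s=1 horizontal. Crossing k contributes A^(sign_k * (1 - 2*s_k)); loop factor d = -A^2 - A^-2.
Tabulate the states by total A-exponent and number of loops L (A-exp: L × count):
  A^8: L=2 ×1
  A^6: L=1 ×4, L=3 ×4
  A^4: L=2 ×25, L=4 ×3
  A^2: L=1 ×21, L=3 ×34, L=5 ×1
  A^0: L=2 ×48, L=4 ×22
  A^-2: L=3 ×49, L=5 ×7
  A^-4: L=4 ×27, L=6 ×1
  A^-6: L=5 ×8
  A^-8: L=6 ×1
Each group contributes A^e * Σ count * d^(L-1):
Powers of d = -A^2 - A^-2: d^2 = A^4 + 2 + A^-4; d^3 = -A^6 - 3*A^2 - 3*A^-2 - A^-6; d^4 = A^8 + 4*A^4 + 6 + 4*A^-4 + A^-8; d^5 = -A^10 - 5*A^6 - 10*A^2 - 10*A^-2 - 5*A^-6 - A^-10.
  A^8 * (d) = -A^10 - A^6
  A^6 * (4 + 4*d^2) = 4*A^10 + 12*A^6 + 4*A^2
  A^4 * (25*d + 3*d^3) = -3*A^10 - 34*A^6 - 34*A^2 - 3*A^-2
  A^2 * (21 + 34*d^2 + d^4) = A^10 + 38*A^6 + 95*A^2 + 38*A^-2 + A^-6
  A^0 * (48*d + 22*d^3) = -22*A^6 - 114*A^2 - 114*A^-2 - 22*A^-6
  A^-2 * (49*d^2 + 7*d^4) = 7*A^6 + 77*A^2 + 140*A^-2 + 77*A^-6 + 7*A^-10
  A^-4 * (27*d^3 + d^5) = -A^6 - 32*A^2 - 91*A^-2 - 91*A^-6 - 32*A^-10 - A^-14
  A^-6 * (8*d^4) = 8*A^2 + 32*A^-2 + 48*A^-6 + 32*A^-10 + 8*A^-14
  A^-8 * (d^5) = -A^2 - 5*A^-2 - 10*A^-6 - 10*A^-10 - 5*A^-14 - A^-18
Summing the groups: <K> = A^10 - A^6 + 3*A^2 - 3*A^-2 + 3*A^-6 - 3*A^-10 + 2*A^-14 - A^-18
Normalise by the writhe: (-A^3)^(-w) = (-A^3)^(-6) = A^-18, so f(A) = A^-18 * <K> = A^-8 - A^-12 + 3*A^-16 - 3*A^-20 + 3*A^-24 - 3*A^-28 + 2*A^-32 - A^-36.
Substitute A = t^(-1/4), i.e. A^e → t^(-e/4): V(t) = -t^9 + 2*t^8 - 3*t^7 + 3*t^6 - 3*t^5 + 3*t^4 - t^3 + t^2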